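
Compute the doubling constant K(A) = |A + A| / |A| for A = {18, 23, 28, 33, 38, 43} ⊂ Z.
K = |A + A| / |A| = 11/6

Enumerate A + A = {a + b : a, b ∈ A}. With |A| = 6, there are |A|^2 = 36 ordered sum pairs; collecting distinct values, A + A = {36, 41, 46, 51, 56, 61, 66, 71, 76, 81, 86}, so |A + A| = 11. Thus K = 11/6. Here |A + A| = 2|A| − 1 = 11, the minimum possible — so K = 11/6 is minimal, which holds iff A is an arithmetic progression.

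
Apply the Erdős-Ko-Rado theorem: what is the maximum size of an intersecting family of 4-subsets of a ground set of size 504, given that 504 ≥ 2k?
max |F| = C(503, 3) = 21084251

The Erdős-Ko-Rado theorem states: for n ≥ 2k, an intersecting family of k-subsets of an n-element set has size at most C(n − 1, k − 1), with equality for 'star' families {A ⊆ [n] : |A| = k, i ∈ A} (fix an element i). For n = 504, k = 4: C(503, 3) = 21084251.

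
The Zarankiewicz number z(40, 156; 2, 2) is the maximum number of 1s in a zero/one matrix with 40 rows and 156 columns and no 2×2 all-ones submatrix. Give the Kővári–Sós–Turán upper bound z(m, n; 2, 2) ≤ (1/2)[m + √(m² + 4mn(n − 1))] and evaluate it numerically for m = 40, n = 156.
z(40, 156; 2, 2) ≤ (1/2)[40 + √(40² + 4·40·156·155)] = (1/2)[40 + √3870400] = 1003.6666

Kővári–Sós–Turán: let r_1, ..., r_40 be the row sums and z = Σ r_i the total number of 1s. Each pair of columns can share at most one row with both entries 1 (else a 2×2 all-ones block appears), so Σ_i C(r_i, 2) ≤ C(156, 2) = 12090. By convexity Σ_i C(r_i, 2) ≥ 40·C(z/40, 2) = z(z − 40)/(2·40), giving z² − 40z − 40·156·155 ≤ 0 and hence z ≤ (1/2)[40 + √(1600 + 4·967200)] = (1/2)[40 + √3870400] ≈ (1/2)(40 + 1967.3332) = 1003.6666.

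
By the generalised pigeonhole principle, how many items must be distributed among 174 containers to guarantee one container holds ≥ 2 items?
n = (2 − 1)·174 + 1 = 175

By the generalised pigeonhole principle, to guarantee some box contains ≥ r objects we need more than (r − 1) · k objects total. Threshold: n = (r − 1) · k + 1. With r = 2 and k = 174: n = 1 · 174 + 1 = 174 + 1 = 175. For n = 174 = 1 · 174, we can put exactly 1 objects in every box, avoiding 2 in any single one — so 175 is tight.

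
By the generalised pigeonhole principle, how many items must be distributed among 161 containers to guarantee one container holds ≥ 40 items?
n = (40 − 1)·161 + 1 = 6280

By the generalised pigeonhole principle, to guarantee some box contains ≥ r objects we need more than (r − 1) · k objects total. Threshold: n = (r − 1) · k + 1. With r = 40 and k = 161: n = 39 · 161 + 1 = 6279 + 1 = 6280. For n = 6279 = 39 · 161, we can put exactly 39 objects in every box, avoiding 40 in any single one — so 6280 is tight.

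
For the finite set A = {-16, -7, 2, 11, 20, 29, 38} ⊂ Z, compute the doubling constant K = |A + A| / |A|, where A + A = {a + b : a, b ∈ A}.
K = |A + A| / |A| = 13/7

Enumerate A + A = {a + b : a, b ∈ A}. With |A| = 7, there are |A|^2 = 49 ordered sum pairs; collecting distinct values, A + A = {-32, -23, -14, -5, 4, 13, 22, 31, 40, 49, 58, 67, 76}, so |A + A| = 13. Thus K = 13/7. Here |A + A| = 2|A| − 1 = 13, the minimum possible — so K = 13/7 is minimal, which holds iff A is an arithmetic progression.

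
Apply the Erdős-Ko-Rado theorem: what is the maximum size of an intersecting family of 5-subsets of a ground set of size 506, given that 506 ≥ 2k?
max |F| = C(505, 4) = 2677826130

Erdős-Ko-Rado (1961): when n ≥ 2k, max |F| = C(n−1, k−1). The bound is attained by the star {A : i ∈ A} for any fixed i ∈ [n]. Here C(506−1, 5−1) = C(505, 4) = 2677826130.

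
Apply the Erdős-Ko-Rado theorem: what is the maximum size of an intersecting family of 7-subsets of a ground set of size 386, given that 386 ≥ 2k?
max |F| = C(385, 6) = 4349408176960

The Erdős-Ko-Rado theorem states: for n ≥ 2k, an intersecting family of k-subsets of an n-element set has size at most C(n − 1, k − 1), with equality for 'star' families {A ⊆ [n] : |A| = k, i ∈ A} (fix an element i). For n = 386, k = 7: C(385, 6) = 4349408176960.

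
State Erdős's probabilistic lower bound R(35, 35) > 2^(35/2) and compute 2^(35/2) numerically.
2^(35/2) = 185363.8; so R(35, 35) > 185363.8

Colour each edge of K_n uniformly at random with red/blue. The expected number of monochromatic K_35 is C(n, 35) · 2 · 2^(−C(35,2)). If C(n, 35) · 2^(1 − C(35,2)) < 1, then with positive probability no monochromatic K_35 exists, so R(35, 35) > n. The standard estimate C(n, 35) ≤ n^35/35! shows this inequality holds whenever n ≤ 2^(35/2) (since 35! · 2^(C(35,2) − 1) > 2^(35^2/2) ≥ n^35). Hence R(35, 35) > 2^(35/2) = 185363.8.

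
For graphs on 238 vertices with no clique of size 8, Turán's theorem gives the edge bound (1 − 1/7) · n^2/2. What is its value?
Turán density bound = (6/7) · 238^2/2 = 24276

Turán's theorem: ex(n, K_{r+1}) is achieved by the complete r-partite Turán graph T(n, r) with parts as balanced as possible, and is at most (1 − 1/r) · n^2/2. For r = 7, n = 238: the density bound is (6/7) · 56644/2 = 24276. Since 7 ∣ 238, the Turán graph T(238, 7) has parts of equal size 34, and its edge count e(T(238, 7)) = 24276 attains the density bound exactly.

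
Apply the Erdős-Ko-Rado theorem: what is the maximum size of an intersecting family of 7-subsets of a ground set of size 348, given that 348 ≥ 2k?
max |F| = C(347, 6) = 2321511508218

The Erdős-Ko-Rado theorem states: for n ≥ 2k, an intersecting family of k-subsets of an n-element set has size at most C(n − 1, k − 1), with equality for 'star' families {A ⊆ [n] : |A| = k, i ∈ A} (fix an element i). For n = 348, k = 7: C(347, 6) = 2321511508218.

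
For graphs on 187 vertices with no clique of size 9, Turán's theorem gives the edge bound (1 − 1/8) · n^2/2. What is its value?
Turán density bound = (7/8) · 187^2/2 = 244783/16 ≈ 15298.9375

Turán's theorem: ex(n, K_{r+1}) is achieved by the complete r-partite Turán graph T(n, r) with parts as balanced as possible, and is at most (1 − 1/r) · n^2/2. For r = 8, n = 187: the density bound is (7/8) · 34969/2 = 244783/16 ≈ 15298.9375. The integer-valued extremum is e(T(187, 8)) = 15298, which is strictly less than the density bound 244783/16 since 8 ∤ 187 (the parts of T(187, 8) cannot all be equal).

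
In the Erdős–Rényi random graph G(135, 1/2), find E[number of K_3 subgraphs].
E[# K_3] = C(135, 3) · (1/2)^C(3, 2) = 400995 / 2^3 = 50124.375

For each 3-subset S of vertices (there are C(135, 3) = 400995 such S), let X_S = 1 if S induces a K_3 (all C(3, 2) = 3 edges present). Then P(X_S = 1) = (1/2)^3 = 1/8. By linearity of expectation, E[# K_3] = C(135, 3) · (1/2)^3 = 400995 / 8 = 50124.375.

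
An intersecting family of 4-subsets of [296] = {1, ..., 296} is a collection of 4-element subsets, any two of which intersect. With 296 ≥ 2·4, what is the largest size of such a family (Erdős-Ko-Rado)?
max |F| = C(295, 3) = 4235315

Erdős-Ko-Rado (1961): when n ≥ 2k, max |F| = C(n−1, k−1). The bound is attained by the star {A : i ∈ A} for any fixed i ∈ [n]. Here C(296−1, 4−1) = C(295, 3) = 4235315.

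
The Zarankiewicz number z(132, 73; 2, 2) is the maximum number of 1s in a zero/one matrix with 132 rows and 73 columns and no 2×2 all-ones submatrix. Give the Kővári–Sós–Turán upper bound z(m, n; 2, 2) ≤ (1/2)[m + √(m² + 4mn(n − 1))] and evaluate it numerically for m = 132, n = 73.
z(132, 73; 2, 2) ≤ (1/2)[132 + √(132² + 4·132·73·72)] = (1/2)[132 + √2792592] = 901.5525

Kővári–Sós–Turán: let r_1, ..., r_132 be the row sums and z = Σ r_i the total number of 1s. Each pair of columns can share at most one row with both entries 1 (else a 2×2 all-ones block appears), so Σ_i C(r_i, 2) ≤ C(73, 2) = 2628. By convexity Σ_i C(r_i, 2) ≥ 132·C(z/132, 2) = z(z − 132)/(2·132), giving z² − 132z − 132·73·72 ≤ 0 and hence z ≤ (1/2)[132 + √(17424 + 4·693792)] = (1/2)[132 + √2792592] ≈ (1/2)(132 + 1671.105) = 901.5525.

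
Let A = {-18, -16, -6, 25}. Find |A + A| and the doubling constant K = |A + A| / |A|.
K = |A + A| / |A| = 10/4 = 5/2

Enumerate A + A = {a + b : a, b ∈ A}. With |A| = 4, there are |A|^2 = 16 ordered sum pairs; collecting distinct values, A + A = {-36, -34, -32, -24, -22, -12, 7, 9, 19, 50}, so |A + A| = 10. Thus K = 10/4 = 5/2. For comparison, the minimum possible |A + A| over all 4-element sets is 2·4 − 1 = 7 (so min K = 7/4), attained only by arithmetic progressions.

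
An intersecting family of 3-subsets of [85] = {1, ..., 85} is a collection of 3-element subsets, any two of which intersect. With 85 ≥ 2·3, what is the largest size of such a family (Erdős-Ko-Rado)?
max |F| = C(84, 2) = 3486

The Erdős-Ko-Rado theorem states: for n ≥ 2k, an intersecting family of k-subsets of an n-element set has size at most C(n − 1, k − 1), with equality for 'star' families {A ⊆ [n] : |A| = k, i ∈ A} (fix an element i). For n = 85, k = 3: C(84, 2) = 3486.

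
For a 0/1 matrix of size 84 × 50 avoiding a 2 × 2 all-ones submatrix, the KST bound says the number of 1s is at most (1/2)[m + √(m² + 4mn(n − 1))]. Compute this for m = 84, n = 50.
z(84, 50; 2, 2) ≤ (1/2)[84 + √(84² + 4·84·50·49)] = (1/2)[84 + √830256] = 497.5919

Kővári–Sós–Turán: let r_1, ..., r_84 be the row sums and z = Σ r_i the total number of 1s. Each pair of columns can share at most one row with both entries 1 (else a 2×2 all-ones block appears), so Σ_i C(r_i, 2) ≤ C(50, 2) = 1225. By convexity Σ_i C(r_i, 2) ≥ 84·C(z/84, 2) = z(z − 84)/(2·84), giving z² − 84z − 84·50·49 ≤ 0 and hence z ≤ (1/2)[84 + √(7056 + 4·205800)] = (1/2)[84 + √830256] ≈ (1/2)(84 + 911.1838) = 497.5919.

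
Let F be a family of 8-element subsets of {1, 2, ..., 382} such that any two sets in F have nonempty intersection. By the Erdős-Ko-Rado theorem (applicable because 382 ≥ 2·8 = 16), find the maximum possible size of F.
max |F| = C(381, 7) = 218760802825500

Erdős-Ko-Rado (1961): when n ≥ 2k, max |F| = C(n−1, k−1). The bound is attained by the star {A : i ∈ A} for any fixed i ∈ [n]. Here C(382−1, 8−1) = C(381, 7) = 218760802825500.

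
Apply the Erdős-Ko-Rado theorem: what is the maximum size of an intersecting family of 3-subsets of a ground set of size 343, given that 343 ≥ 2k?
max |F| = C(342, 2) = 58311

Erdős-Ko-Rado (1961): when n ≥ 2k, max |F| = C(n−1, k−1). The bound is attained by the star {A : i ∈ A} for any fixed i ∈ [n]. Here C(343−1, 3−1) = C(342, 2) = 58311.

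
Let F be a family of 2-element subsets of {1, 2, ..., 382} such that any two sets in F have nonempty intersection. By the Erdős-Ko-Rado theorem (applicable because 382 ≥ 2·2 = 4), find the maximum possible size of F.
max |F| = C(381, 1) = 381

Erdős-Ko-Rado (1961): when n ≥ 2k, max |F| = C(n−1, k−1). The bound is attained by the star {A : i ∈ A} for any fixed i ∈ [n]. Here C(382−1, 2−1) = C(381, 1) = 381.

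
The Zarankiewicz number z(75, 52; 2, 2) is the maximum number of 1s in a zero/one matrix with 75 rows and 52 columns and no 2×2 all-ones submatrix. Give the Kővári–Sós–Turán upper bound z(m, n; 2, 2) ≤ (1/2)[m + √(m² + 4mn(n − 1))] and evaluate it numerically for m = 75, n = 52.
z(75, 52; 2, 2) ≤ (1/2)[75 + √(75² + 4·75·52·51)] = (1/2)[75 + √801225] = 485.0559

Kővári–Sós–Turán: let r_1, ..., r_75 be the row sums and z = Σ r_i the total number of 1s. Each pair of columns can share at most one row with both entries 1 (else a 2×2 all-ones block appears), so Σ_i C(r_i, 2) ≤ C(52, 2) = 1326. By convexity Σ_i C(r_i, 2) ≥ 75·C(z/75, 2) = z(z − 75)/(2·75), giving z² − 75z − 75·52·51 ≤ 0 and hence z ≤ (1/2)[75 + √(5625 + 4·198900)] = (1/2)[75 + √801225] ≈ (1/2)(75 + 895.1117) = 485.0559.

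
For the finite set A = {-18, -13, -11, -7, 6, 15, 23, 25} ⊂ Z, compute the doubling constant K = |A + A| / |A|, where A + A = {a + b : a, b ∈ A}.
K = |A + A| / |A| = 34/8 = 17/4

Enumerate A + A = {a + b : a, b ∈ A}. With |A| = 8, there are |A|^2 = 64 ordered sum pairs; collecting distinct values, A + A = {-36, -31, -29, -26, -25, -24, -22, -20, -18, -14, -12, -7, -5, -3, -1, 2, 4, 5, 7, 8, 10, 12, 14, 16, 18, 21, 29, 30, 31, 38, 40, 46, 48, 50}, so |A + A| = 34. Thus K = 34/8 = 17/4. For comparison, the minimum possible |A + A| over all 8-element sets is 2·8 − 1 = 15 (so min K = 15/8), attained only by arithmetic progressions.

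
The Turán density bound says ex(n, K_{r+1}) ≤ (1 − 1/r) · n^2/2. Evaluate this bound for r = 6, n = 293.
Turán density bound = (5/6) · 293^2/2 = 429245/12 ≈ 35770.4167

Turán's theorem: ex(n, K_{r+1}) is achieved by the complete r-partite Turán graph T(n, r) with parts as balanced as possible, and is at most (1 − 1/r) · n^2/2. For r = 6, n = 293: the density bound is (5/6) · 85849/2 = 429245/12 ≈ 35770.4167. The integer-valued extremum is e(T(293, 6)) = 35770, which is strictly less than the density bound 429245/12 since 6 ∤ 293 (the parts of T(293, 6) cannot all be equal).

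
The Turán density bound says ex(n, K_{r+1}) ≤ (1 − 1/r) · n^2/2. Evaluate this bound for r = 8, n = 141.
Turán density bound = (7/8) · 141^2/2 = 139167/16 ≈ 8697.9375

Turán's theorem: ex(n, K_{r+1}) is achieved by the complete r-partite Turán graph T(n, r) with parts as balanced as possible, and is at most (1 − 1/r) · n^2/2. For r = 8, n = 141: the density bound is (7/8) · 19881/2 = 139167/16 ≈ 8697.9375. The integer-valued extremum is e(T(141, 8)) = 8697, which is strictly less than the density bound 139167/16 since 8 ∤ 141 (the parts of T(141, 8) cannot all be equal).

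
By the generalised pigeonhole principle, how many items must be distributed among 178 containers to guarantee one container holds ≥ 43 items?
n = (43 − 1)·178 + 1 = 7477

By the generalised pigeonhole principle, to guarantee some box contains ≥ r objects we need more than (r − 1) · k objects total. Threshold: n = (r − 1) · k + 1. With r = 43 and k = 178: n = 42 · 178 + 1 = 7476 + 1 = 7477. For n = 7476 = 42 · 178, we can put exactly 42 objects in every box, avoiding 43 in any single one — so 7477 is tight.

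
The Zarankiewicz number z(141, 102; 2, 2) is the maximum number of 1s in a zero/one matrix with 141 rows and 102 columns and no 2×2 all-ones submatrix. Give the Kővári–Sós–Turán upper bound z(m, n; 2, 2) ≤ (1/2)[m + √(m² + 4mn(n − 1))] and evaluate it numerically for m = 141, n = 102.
z(141, 102; 2, 2) ≤ (1/2)[141 + √(141² + 4·141·102·101)] = (1/2)[141 + √5830209] = 1277.7913

Kővári–Sós–Turán: let r_1, ..., r_141 be the row sums and z = Σ r_i the total number of 1s. Each pair of columns can share at most one row with both entries 1 (else a 2×2 all-ones block appears), so Σ_i C(r_i, 2) ≤ C(102, 2) = 5151. By convexity Σ_i C(r_i, 2) ≥ 141·C(z/141, 2) = z(z − 141)/(2·141), giving z² − 141z − 141·102·101 ≤ 0 and hence z ≤ (1/2)[141 + √(19881 + 4·1452582)] = (1/2)[141 + √5830209] ≈ (1/2)(141 + 2414.5826) = 1277.7913.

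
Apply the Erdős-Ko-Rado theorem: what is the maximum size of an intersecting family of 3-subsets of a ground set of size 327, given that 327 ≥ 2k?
max |F| = C(326, 2) = 52975

Erdős-Ko-Rado (1961): when n ≥ 2k, max |F| = C(n−1, k−1). The bound is attained by the star {A : i ∈ A} for any fixed i ∈ [n]. Here C(327−1, 3−1) = C(326, 2) = 52975.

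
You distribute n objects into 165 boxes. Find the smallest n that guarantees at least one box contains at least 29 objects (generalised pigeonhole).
n = (29 − 1)·165 + 1 = 4621

By the generalised pigeonhole principle, to guarantee some box contains ≥ r objects we need more than (r − 1) · k objects total. Threshold: n = (r − 1) · k + 1. With r = 29 and k = 165: n = 28 · 165 + 1 = 4620 + 1 = 4621. For n = 4620 = 28 · 165, we can put exactly 28 objects in every box, avoiding 29 in any single one — so 4621 is tight.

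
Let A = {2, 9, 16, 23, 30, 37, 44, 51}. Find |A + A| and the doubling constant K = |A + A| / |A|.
K = |A + A| / |A| = 15/8

Enumerate A + A = {a + b : a, b ∈ A}. With |A| = 8, there are |A|^2 = 64 ordered sum pairs; collecting distinct values, A + A = {4, 11, 18, 25, 32, 39, 46, 53, 60, 67, 74, 81, 88, 95, 102}, so |A + A| = 15. Thus K = 15/8. Here |A + A| = 2|A| − 1 = 15, the minimum possible — so K = 15/8 is minimal, which holds iff A is an arithmetic progression.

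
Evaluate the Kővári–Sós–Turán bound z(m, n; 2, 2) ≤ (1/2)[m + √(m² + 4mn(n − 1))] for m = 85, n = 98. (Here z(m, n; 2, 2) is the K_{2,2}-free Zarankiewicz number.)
z(85, 98; 2, 2) ≤ (1/2)[85 + √(85² + 4·85·98·97)] = (1/2)[85 + √3239265] = 942.3979

Kővári–Sós–Turán: let r_1, ..., r_85 be the row sums and z = Σ r_i the total number of 1s. Each pair of columns can share at most one row with both entries 1 (else a 2×2 all-ones block appears), so Σ_i C(r_i, 2) ≤ C(98, 2) = 4753. By convexity Σ_i C(r_i, 2) ≥ 85·C(z/85, 2) = z(z − 85)/(2·85), giving z² − 85z − 85·98·97 ≤ 0 and hence z ≤ (1/2)[85 + √(7225 + 4·808010)] = (1/2)[85 + √3239265] ≈ (1/2)(85 + 1799.7958) = 942.3979.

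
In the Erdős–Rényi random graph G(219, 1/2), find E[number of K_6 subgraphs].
E[# K_6] = C(219, 6) · (1/2)^C(6, 2) = 142999273242 / 2^15 = 71499636621/16384 ≈ 4363991.492981

For each 6-subset S of vertices (there are C(219, 6) = 142999273242 such S), let X_S = 1 if S induces a K_6 (all C(6, 2) = 15 edges present). Then P(X_S = 1) = (1/2)^15 = 1/32768. By linearity of expectation, E[# K_6] = C(219, 6) · (1/2)^15 = 142999273242 / 32768 = 71499636621/16384 ≈ 4363991.492981.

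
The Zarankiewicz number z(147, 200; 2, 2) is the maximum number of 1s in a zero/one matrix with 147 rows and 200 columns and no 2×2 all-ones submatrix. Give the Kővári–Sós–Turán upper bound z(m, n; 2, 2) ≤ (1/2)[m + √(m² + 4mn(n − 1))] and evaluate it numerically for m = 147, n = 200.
z(147, 200; 2, 2) ≤ (1/2)[147 + √(147² + 4·147·200·199)] = (1/2)[147 + √23424009] = 2493.4178

Kővári–Sós–Turán: let r_1, ..., r_147 be the row sums and z = Σ r_i the total number of 1s. Each pair of columns can share at most one row with both entries 1 (else a 2×2 all-ones block appears), so Σ_i C(r_i, 2) ≤ C(200, 2) = 19900. By convexity Σ_i C(r_i, 2) ≥ 147·C(z/147, 2) = z(z − 147)/(2·147), giving z² − 147z − 147·200·199 ≤ 0 and hence z ≤ (1/2)[147 + √(21609 + 4·5850600)] = (1/2)[147 + √23424009] ≈ (1/2)(147 + 4839.8356) = 2493.4178.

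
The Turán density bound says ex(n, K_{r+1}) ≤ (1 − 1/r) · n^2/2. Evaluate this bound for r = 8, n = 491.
Turán density bound = (7/8) · 491^2/2 = 1687567/16 ≈ 105472.9375

Turán's theorem: ex(n, K_{r+1}) is achieved by the complete r-partite Turán graph T(n, r) with parts as balanced as possible, and is at most (1 − 1/r) · n^2/2. For r = 8, n = 491: the density bound is (7/8) · 241081/2 = 1687567/16 ≈ 105472.9375. The integer-valued extremum is e(T(491, 8)) = 105472, which is strictly less than the density bound 1687567/16 since 8 ∤ 491 (the parts of T(491, 8) cannot all be equal).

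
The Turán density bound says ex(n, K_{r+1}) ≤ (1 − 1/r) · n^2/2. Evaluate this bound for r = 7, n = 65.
Turán density bound = (6/7) · 65^2/2 = 12675/7 ≈ 1810.7143

Turán's theorem: ex(n, K_{r+1}) is achieved by the complete r-partite Turán graph T(n, r) with parts as balanced as possible, and is at most (1 − 1/r) · n^2/2. For r = 7, n = 65: the density bound is (6/7) · 4225/2 = 12675/7 ≈ 1810.7143. The integer-valued extremum is e(T(65, 7)) = 1810, which is strictly less than the density bound 12675/7 since 7 ∤ 65 (the parts of T(65, 7) cannot all be equal).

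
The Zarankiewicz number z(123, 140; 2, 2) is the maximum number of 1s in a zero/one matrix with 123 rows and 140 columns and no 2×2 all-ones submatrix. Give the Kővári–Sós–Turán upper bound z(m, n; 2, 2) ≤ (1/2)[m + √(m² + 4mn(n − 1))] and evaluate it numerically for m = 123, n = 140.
z(123, 140; 2, 2) ≤ (1/2)[123 + √(123² + 4·123·140·139)] = (1/2)[123 + √9589449] = 1609.8418

Kővári–Sós–Turán: let r_1, ..., r_123 be the row sums and z = Σ r_i the total number of 1s. Each pair of columns can share at most one row with both entries 1 (else a 2×2 all-ones block appears), so Σ_i C(r_i, 2) ≤ C(140, 2) = 9730. By convexity Σ_i C(r_i, 2) ≥ 123·C(z/123, 2) = z(z − 123)/(2·123), giving z² − 123z − 123·140·139 ≤ 0 and hence z ≤ (1/2)[123 + √(15129 + 4·2393580)] = (1/2)[123 + √9589449] ≈ (1/2)(123 + 3096.6835) = 1609.8418.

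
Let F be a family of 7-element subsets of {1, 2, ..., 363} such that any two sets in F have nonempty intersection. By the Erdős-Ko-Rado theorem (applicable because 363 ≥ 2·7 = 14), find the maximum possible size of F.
max |F| = C(362, 6) = 2997998892714

Erdős-Ko-Rado (1961): when n ≥ 2k, max |F| = C(n−1, k−1). The bound is attained by the star {A : i ∈ A} for any fixed i ∈ [n]. Here C(363−1, 7−1) = C(362, 6) = 2997998892714.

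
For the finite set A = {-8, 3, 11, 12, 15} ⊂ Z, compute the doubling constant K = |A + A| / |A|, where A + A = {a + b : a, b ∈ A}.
K = |A + A| / |A| = 15/5 = 3

Enumerate A + A = {a + b : a, b ∈ A}. With |A| = 5, there are |A|^2 = 25 ordered sum pairs; collecting distinct values, A + A = {-16, -5, 3, 4, 6, 7, 14, 15, 18, 22, 23, 24, 26, 27, 30}, so |A + A| = 15. Thus K = 15/5 = 3. For comparison, the minimum possible |A + A| over all 5-element sets is 2·5 − 1 = 9 (so min K = 9/5), attained only by arithmetic progressions.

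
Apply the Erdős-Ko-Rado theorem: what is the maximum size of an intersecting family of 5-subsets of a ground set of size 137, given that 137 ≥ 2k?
max |F| = C(136, 4) = 13633830

The Erdős-Ko-Rado theorem states: for n ≥ 2k, an intersecting family of k-subsets of an n-element set has size at most C(n − 1, k − 1), with equality for 'star' families {A ⊆ [n] : |A| = k, i ∈ A} (fix an element i). For n = 137, k = 5: C(136, 4) = 13633830.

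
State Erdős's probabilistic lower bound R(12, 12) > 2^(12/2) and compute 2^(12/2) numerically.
2^(12/2) = 64; so R(12, 12) > 64

Colour each edge of K_n uniformly at random with red/blue. The expected number of monochromatic K_12 is C(n, 12) · 2 · 2^(−C(12,2)). If C(n, 12) · 2^(1 − C(12,2)) < 1, then with positive probability no monochromatic K_12 exists, so R(12, 12) > n. The standard estimate C(n, 12) ≤ n^12/12! shows this inequality holds whenever n ≤ 2^(12/2) (since 12! · 2^(C(12,2) − 1) > 2^(12^2/2) ≥ n^12). Hence R(12, 12) > 2^(12/2) = 64.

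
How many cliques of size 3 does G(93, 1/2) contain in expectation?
E[# K_3] = C(93, 3) · (1/2)^C(3, 2) = 129766 / 2^3 = 64883/4 = 16220.75

For each 3-subset S of vertices (there are C(93, 3) = 129766 such S), let X_S = 1 if S induces a K_3 (all C(3, 2) = 3 edges present). Then P(X_S = 1) = (1/2)^3 = 1/8. By linearity of expectation, E[# K_3] = C(93, 3) · (1/2)^3 = 129766 / 8 = 64883/4 = 16220.75.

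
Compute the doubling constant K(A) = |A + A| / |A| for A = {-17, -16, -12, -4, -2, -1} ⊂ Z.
K = |A + A| / |A| = 20/6 = 10/3

Enumerate A + A = {a + b : a, b ∈ A}. With |A| = 6, there are |A|^2 = 36 ordered sum pairs; collecting distinct values, A + A = {-34, -33, -32, -29, -28, -24, -21, -20, -19, -18, -17, -16, -14, -13, -8, -6, -5, -4, -3, -2}, so |A + A| = 20. Thus K = 20/6 = 10/3. For comparison, the minimum possible |A + A| over all 6-element sets is 2·6 − 1 = 11 (so min K = 11/6), attained only by arithmetic progressions.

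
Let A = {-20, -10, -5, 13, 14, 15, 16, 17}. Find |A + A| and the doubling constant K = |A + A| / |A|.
K = |A + A| / |A| = 30/8 = 15/4

Enumerate A + A = {a + b : a, b ∈ A}. With |A| = 8, there are |A|^2 = 64 ordered sum pairs; collecting distinct values, A + A = {-40, -30, -25, -20, -15, -10, -7, -6, -5, -4, -3, 3, 4, 5, 6, 7, 8, 9, 10, 11, 12, 26, 27, 28, 29, 30, 31, 32, 33, 34}, so |A + A| = 30. Thus K = 30/8 = 15/4. For comparison, the minimum possible |A + A| over all 8-element sets is 2·8 − 1 = 15 (so min K = 15/8), attained only by arithmetic progressions.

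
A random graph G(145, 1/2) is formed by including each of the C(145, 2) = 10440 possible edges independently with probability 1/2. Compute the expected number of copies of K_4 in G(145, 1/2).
E[# K_4] = C(145, 4) · (1/2)^C(4, 2) = 17666220 / 2^6 = 4416555/16 = 276034.6875

For each 4-subset S of vertices (there are C(145, 4) = 17666220 such S), let X_S = 1 if S induces a K_4 (all C(4, 2) = 6 edges present). Then P(X_S = 1) = (1/2)^6 = 1/64. By linearity of expectation, E[# K_4] = C(145, 4) · (1/2)^6 = 17666220 / 64 = 4416555/16 = 276034.6875.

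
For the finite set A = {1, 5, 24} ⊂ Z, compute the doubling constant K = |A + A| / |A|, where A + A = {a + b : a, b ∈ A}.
K = |A + A| / |A| = 6/3 = 2

Enumerate A + A = {a + b : a, b ∈ A}. With |A| = 3, there are |A|^2 = 9 ordered sum pairs; collecting distinct values, A + A = {2, 6, 10, 25, 29, 48}, so |A + A| = 6. Thus K = 6/3 = 2. For comparison, the minimum possible |A + A| over all 3-element sets is 2·3 − 1 = 5 (so min K = 5/3), attained only by arithmetic progressions.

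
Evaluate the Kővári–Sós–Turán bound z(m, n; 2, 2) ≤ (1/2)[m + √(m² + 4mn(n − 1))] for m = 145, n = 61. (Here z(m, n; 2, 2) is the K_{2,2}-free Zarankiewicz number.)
z(145, 61; 2, 2) ≤ (1/2)[145 + √(145² + 4·145·61·60)] = (1/2)[145 + √2143825] = 804.5903

Kővári–Sós–Turán: let r_1, ..., r_145 be the row sums and z = Σ r_i the total number of 1s. Each pair of columns can share at most one row with both entries 1 (else a 2×2 all-ones block appears), so Σ_i C(r_i, 2) ≤ C(61, 2) = 1830. By convexity Σ_i C(r_i, 2) ≥ 145·C(z/145, 2) = z(z − 145)/(2·145), giving z² − 145z − 145·61·60 ≤ 0 and hence z ≤ (1/2)[145 + √(21025 + 4·530700)] = (1/2)[145 + √2143825] ≈ (1/2)(145 + 1464.1807) = 804.5903.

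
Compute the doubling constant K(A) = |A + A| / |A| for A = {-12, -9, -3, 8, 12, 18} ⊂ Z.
K = |A + A| / |A| = 20/6 = 10/3

Enumerate A + A = {a + b : a, b ∈ A}. With |A| = 6, there are |A|^2 = 36 ordered sum pairs; collecting distinct values, A + A = {-24, -21, -18, -15, -12, -6, -4, -1, 0, 3, 5, 6, 9, 15, 16, 20, 24, 26, 30, 36}, so |A + A| = 20. Thus K = 20/6 = 10/3. For comparison, the minimum possible |A + A| over all 6-element sets is 2·6 − 1 = 11 (so min K = 11/6), attained only by arithmetic progressions.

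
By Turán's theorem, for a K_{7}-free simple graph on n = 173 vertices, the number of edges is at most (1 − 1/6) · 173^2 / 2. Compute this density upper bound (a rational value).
Turán density bound = (5/6) · 173^2/2 = 149645/12 ≈ 12470.4167

Turán's theorem: ex(n, K_{r+1}) is achieved by the complete r-partite Turán graph T(n, r) with parts as balanced as possible, and is at most (1 − 1/r) · n^2/2. For r = 6, n = 173: the density bound is (5/6) · 29929/2 = 149645/12 ≈ 12470.4167. The integer-valued extremum is e(T(173, 6)) = 12470, which is strictly less than the density bound 149645/12 since 6 ∤ 173 (the parts of T(173, 6) cannot all be equal).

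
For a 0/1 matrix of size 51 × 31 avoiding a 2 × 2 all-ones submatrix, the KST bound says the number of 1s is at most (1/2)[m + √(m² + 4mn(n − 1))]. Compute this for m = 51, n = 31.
z(51, 31; 2, 2) ≤ (1/2)[51 + √(51² + 4·51·31·30)] = (1/2)[51 + √192321] = 244.7721

Kővári–Sós–Turán: let r_1, ..., r_51 be the row sums and z = Σ r_i the total number of 1s. Each pair of columns can share at most one row with both entries 1 (else a 2×2 all-ones block appears), so Σ_i C(r_i, 2) ≤ C(31, 2) = 465. By convexity Σ_i C(r_i, 2) ≥ 51·C(z/51, 2) = z(z − 51)/(2·51), giving z² − 51z − 51·31·30 ≤ 0 and hence z ≤ (1/2)[51 + √(2601 + 4·47430)] = (1/2)[51 + √192321] ≈ (1/2)(51 + 438.5442) = 244.7721.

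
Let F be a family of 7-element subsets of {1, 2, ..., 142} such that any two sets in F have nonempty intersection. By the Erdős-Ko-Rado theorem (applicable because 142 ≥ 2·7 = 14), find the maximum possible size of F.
max |F| = C(141, 6) = 9798689908

Erdős-Ko-Rado (1961): when n ≥ 2k, max |F| = C(n−1, k−1). The bound is attained by the star {A : i ∈ A} for any fixed i ∈ [n]. Here C(142−1, 7−1) = C(141, 6) = 9798689908.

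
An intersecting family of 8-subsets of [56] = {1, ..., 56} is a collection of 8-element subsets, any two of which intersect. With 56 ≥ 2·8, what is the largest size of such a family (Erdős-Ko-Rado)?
max |F| = C(55, 7) = 202927725

Erdős-Ko-Rado (1961): when n ≥ 2k, max |F| = C(n−1, k−1). The bound is attained by the star {A : i ∈ A} for any fixed i ∈ [n]. Here C(56−1, 8−1) = C(55, 7) = 202927725.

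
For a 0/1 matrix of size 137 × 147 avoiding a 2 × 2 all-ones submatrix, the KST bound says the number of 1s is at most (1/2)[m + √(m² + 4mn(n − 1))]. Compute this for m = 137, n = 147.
z(137, 147; 2, 2) ≤ (1/2)[137 + √(137² + 4·137·147·146)] = (1/2)[137 + √11779945] = 1784.5962

Kővári–Sós–Turán: let r_1, ..., r_137 be the row sums and z = Σ r_i the total number of 1s. Each pair of columns can share at most one row with both entries 1 (else a 2×2 all-ones block appears), so Σ_i C(r_i, 2) ≤ C(147, 2) = 10731. By convexity Σ_i C(r_i, 2) ≥ 137·C(z/137, 2) = z(z − 137)/(2·137), giving z² − 137z − 137·147·146 ≤ 0 and hence z ≤ (1/2)[137 + √(18769 + 4·2940294)] = (1/2)[137 + √11779945] ≈ (1/2)(137 + 3432.1924) = 1784.5962.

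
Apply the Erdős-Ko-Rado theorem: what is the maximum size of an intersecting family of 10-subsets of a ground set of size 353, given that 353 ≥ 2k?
max |F| = C(352, 9) = 206225598918424800

Erdős-Ko-Rado (1961): when n ≥ 2k, max |F| = C(n−1, k−1). The bound is attained by the star {A : i ∈ A} for any fixed i ∈ [n]. Here C(353−1, 10−1) = C(352, 9) = 206225598918424800.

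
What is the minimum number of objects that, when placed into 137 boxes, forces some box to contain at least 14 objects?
n = (14 − 1)·137 + 1 = 1782

By the generalised pigeonhole principle, to guarantee some box contains ≥ r objects we need more than (r − 1) · k objects total. Threshold: n = (r − 1) · k + 1. With r = 14 and k = 137: n = 13 · 137 + 1 = 1781 + 1 = 1782. For n = 1781 = 13 · 137, we can put exactly 13 objects in every box, avoiding 14 in any single one — so 1782 is tight.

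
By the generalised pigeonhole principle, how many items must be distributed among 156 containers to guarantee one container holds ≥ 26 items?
n = (26 − 1)·156 + 1 = 3901

By the generalised pigeonhole principle, to guarantee some box contains ≥ r objects we need more than (r − 1) · k objects total. Threshold: n = (r − 1) · k + 1. With r = 26 and k = 156: n = 25 · 156 + 1 = 3900 + 1 = 3901. For n = 3900 = 25 · 156, we can put exactly 25 objects in every box, avoiding 26 in any single one — so 3901 is tight.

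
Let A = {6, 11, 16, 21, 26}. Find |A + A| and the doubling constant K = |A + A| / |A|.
K = |A + A| / |A| = 9/5

Enumerate A + A = {a + b : a, b ∈ A}. With |A| = 5, there are |A|^2 = 25 ordered sum pairs; collecting distinct values, A + A = {12, 17, 22, 27, 32, 37, 42, 47, 52}, so |A + A| = 9. Thus K = 9/5. Here |A + A| = 2|A| − 1 = 9, the minimum possible — so K = 9/5 is minimal, which holds iff A is an arithmetic progression.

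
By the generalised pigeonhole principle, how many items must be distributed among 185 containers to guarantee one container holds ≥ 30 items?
n = (30 − 1)·185 + 1 = 5366

By the generalised pigeonhole principle, to guarantee some box contains ≥ r objects we need more than (r − 1) · k objects total. Threshold: n = (r − 1) · k + 1. With r = 30 and k = 185: n = 29 · 185 + 1 = 5365 + 1 = 5366. For n = 5365 = 29 · 185, we can put exactly 29 objects in every box, avoiding 30 in any single one — so 5366 is tight.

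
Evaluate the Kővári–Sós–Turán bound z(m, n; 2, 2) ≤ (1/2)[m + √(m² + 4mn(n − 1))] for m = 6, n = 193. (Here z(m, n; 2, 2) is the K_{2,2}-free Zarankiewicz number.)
z(6, 193; 2, 2) ≤ (1/2)[6 + √(6² + 4·6·193·192)] = (1/2)[6 + √889380] = 474.5347

Kővári–Sós–Turán: let r_1, ..., r_6 be the row sums and z = Σ r_i the total number of 1s. Each pair of columns can share at most one row with both entries 1 (else a 2×2 all-ones block appears), so Σ_i C(r_i, 2) ≤ C(193, 2) = 18528. By convexity Σ_i C(r_i, 2) ≥ 6·C(z/6, 2) = z(z − 6)/(2·6), giving z² − 6z − 6·193·192 ≤ 0 and hence z ≤ (1/2)[6 + √(36 + 4·222336)] = (1/2)[6 + √889380] ≈ (1/2)(6 + 943.0695) = 474.5347.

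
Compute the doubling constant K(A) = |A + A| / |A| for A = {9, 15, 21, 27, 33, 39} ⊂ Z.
K = |A + A| / |A| = 11/6

Enumerate A + A = {a + b : a, b ∈ A}. With |A| = 6, there are |A|^2 = 36 ordered sum pairs; collecting distinct values, A + A = {18, 24, 30, 36, 42, 48, 54, 60, 66, 72, 78}, so |A + A| = 11. Thus K = 11/6. Here |A + A| = 2|A| − 1 = 11, the minimum possible — so K = 11/6 is minimal, which holds iff A is an arithmetic progression.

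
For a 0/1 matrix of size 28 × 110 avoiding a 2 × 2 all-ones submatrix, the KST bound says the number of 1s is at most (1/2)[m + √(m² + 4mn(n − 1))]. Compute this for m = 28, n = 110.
z(28, 110; 2, 2) ≤ (1/2)[28 + √(28² + 4·28·110·109)] = (1/2)[28 + √1343664] = 593.5826

Kővári–Sós–Turán: let r_1, ..., r_28 be the row sums and z = Σ r_i the total number of 1s. Each pair of columns can share at most one row with both entries 1 (else a 2×2 all-ones block appears), so Σ_i C(r_i, 2) ≤ C(110, 2) = 5995. By convexity Σ_i C(r_i, 2) ≥ 28·C(z/28, 2) = z(z − 28)/(2·28), giving z² − 28z − 28·110·109 ≤ 0 and hence z ≤ (1/2)[28 + √(784 + 4·335720)] = (1/2)[28 + √1343664] ≈ (1/2)(28 + 1159.1652) = 593.5826.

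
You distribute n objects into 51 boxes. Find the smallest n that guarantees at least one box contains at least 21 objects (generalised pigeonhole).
n = (21 − 1)·51 + 1 = 1021

By the generalised pigeonhole principle, to guarantee some box contains ≥ r objects we need more than (r − 1) · k objects total. Threshold: n = (r − 1) · k + 1. With r = 21 and k = 51: n = 20 · 51 + 1 = 1020 + 1 = 1021. For n = 1020 = 20 · 51, we can put exactly 20 objects in every box, avoiding 21 in any single one — so 1021 is tight.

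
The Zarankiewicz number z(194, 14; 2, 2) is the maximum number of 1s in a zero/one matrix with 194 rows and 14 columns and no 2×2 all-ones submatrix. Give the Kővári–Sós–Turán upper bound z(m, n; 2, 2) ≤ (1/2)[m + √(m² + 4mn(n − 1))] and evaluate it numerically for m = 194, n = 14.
z(194, 14; 2, 2) ≤ (1/2)[194 + √(194² + 4·194·14·13)] = (1/2)[194 + √178868] = 308.4639

Kővári–Sós–Turán: let r_1, ..., r_194 be the row sums and z = Σ r_i the total number of 1s. Each pair of columns can share at most one row with both entries 1 (else a 2×2 all-ones block appears), so Σ_i C(r_i, 2) ≤ C(14, 2) = 91. By convexity Σ_i C(r_i, 2) ≥ 194·C(z/194, 2) = z(z − 194)/(2·194), giving z² − 194z − 194·14·13 ≤ 0 and hence z ≤ (1/2)[194 + √(37636 + 4·35308)] = (1/2)[194 + √178868] ≈ (1/2)(194 + 422.9279) = 308.4639.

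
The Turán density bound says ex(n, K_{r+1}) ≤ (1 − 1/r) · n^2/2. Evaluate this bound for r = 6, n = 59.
Turán density bound = (5/6) · 59^2/2 = 17405/12 ≈ 1450.4167

Turán's theorem: ex(n, K_{r+1}) is achieved by the complete r-partite Turán graph T(n, r) with parts as balanced as possible, and is at most (1 − 1/r) · n^2/2. For r = 6, n = 59: the density bound is (5/6) · 3481/2 = 17405/12 ≈ 1450.4167. The integer-valued extremum is e(T(59, 6)) = 1450, which is strictly less than the density bound 17405/12 since 6 ∤ 59 (the parts of T(59, 6) cannot all be equal).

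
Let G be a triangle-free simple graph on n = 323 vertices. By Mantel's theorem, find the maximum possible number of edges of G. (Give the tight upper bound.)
ex(323, K_3) = ⌊323^2/4⌋ = 26082

Mantel (1907): a triangle-free graph on n vertices has at most ⌊n^2/4⌋ edges, with equality for the complete bipartite graph K_{⌊n/2⌋, ⌈n/2⌉}. For n = 323: ⌊323^2/4⌋ = ⌊104329/4⌋ = 26082. The extremal graph is K_{161, 162}, which has 161·162 = 26082 edges.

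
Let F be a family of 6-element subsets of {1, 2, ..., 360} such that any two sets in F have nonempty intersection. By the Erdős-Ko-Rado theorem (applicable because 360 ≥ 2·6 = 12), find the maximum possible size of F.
max |F| = C(359, 5) = 48321765821

Erdős-Ko-Rado (1961): when n ≥ 2k, max |F| = C(n−1, k−1). The bound is attained by the star {A : i ∈ A} for any fixed i ∈ [n]. Here C(360−1, 6−1) = C(359, 5) = 48321765821.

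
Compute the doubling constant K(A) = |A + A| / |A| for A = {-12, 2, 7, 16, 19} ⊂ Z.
K = |A + A| / |A| = 14/5

Enumerate A + A = {a + b : a, b ∈ A}. With |A| = 5, there are |A|^2 = 25 ordered sum pairs; collecting distinct values, A + A = {-24, -10, -5, 4, 7, 9, 14, 18, 21, 23, 26, 32, 35, 38}, so |A + A| = 14. Thus K = 14/5. For comparison, the minimum possible |A + A| over all 5-element sets is 2·5 − 1 = 9 (so min K = 9/5), attained only by arithmetic progressions.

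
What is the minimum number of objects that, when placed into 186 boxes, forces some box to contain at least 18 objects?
n = (18 − 1)·186 + 1 = 3163

By the generalised pigeonhole principle, to guarantee some box contains ≥ r objects we need more than (r − 1) · k objects total. Threshold: n = (r − 1) · k + 1. With r = 18 and k = 186: n = 17 · 186 + 1 = 3162 + 1 = 3163. For n = 3162 = 17 · 186, we can put exactly 17 objects in every box, avoiding 18 in any single one — so 3163 is tight.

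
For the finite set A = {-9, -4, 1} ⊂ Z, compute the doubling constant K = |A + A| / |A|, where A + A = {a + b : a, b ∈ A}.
K = |A + A| / |A| = 5/3

Enumerate A + A = {a + b : a, b ∈ A}. With |A| = 3, there are |A|^2 = 9 ordered sum pairs; collecting distinct values, A + A = {-18, -13, -8, -3, 2}, so |A + A| = 5. Thus K = 5/3. Here |A + A| = 2|A| − 1 = 5, the minimum possible — so K = 5/3 is minimal, which holds iff A is an arithmetic progression.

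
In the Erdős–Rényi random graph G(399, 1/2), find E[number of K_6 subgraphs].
E[# K_6] = C(399, 6) · (1/2)^C(6, 2) = 5396379471021 / 2^15 ≈ 164684432.099030

For each 6-subset S of vertices (there are C(399, 6) = 5396379471021 such S), let X_S = 1 if S induces a K_6 (all C(6, 2) = 15 edges present). Then P(X_S = 1) = (1/2)^15 = 1/32768. By linearity of expectation, E[# K_6] = C(399, 6) · (1/2)^15 = 5396379471021 / 32768 ≈ 164684432.099030.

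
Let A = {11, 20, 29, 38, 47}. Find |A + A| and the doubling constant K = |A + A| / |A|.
K = |A + A| / |A| = 9/5

Enumerate A + A = {a + b : a, b ∈ A}. With |A| = 5, there are |A|^2 = 25 ordered sum pairs; collecting distinct values, A + A = {22, 31, 40, 49, 58, 67, 76, 85, 94}, so |A + A| = 9. Thus K = 9/5. Here |A + A| = 2|A| − 1 = 9, the minimum possible — so K = 9/5 is minimal, which holds iff A is an arithmetic progression.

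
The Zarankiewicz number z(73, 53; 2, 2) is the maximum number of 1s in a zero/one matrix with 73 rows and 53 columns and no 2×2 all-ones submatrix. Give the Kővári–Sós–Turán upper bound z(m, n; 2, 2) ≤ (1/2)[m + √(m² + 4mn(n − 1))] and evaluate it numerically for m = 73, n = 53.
z(73, 53; 2, 2) ≤ (1/2)[73 + √(73² + 4·73·53·52)] = (1/2)[73 + √810081] = 486.5225

Kővári–Sós–Turán: let r_1, ..., r_73 be the row sums and z = Σ r_i the total number of 1s. Each pair of columns can share at most one row with both entries 1 (else a 2×2 all-ones block appears), so Σ_i C(r_i, 2) ≤ C(53, 2) = 1378. By convexity Σ_i C(r_i, 2) ≥ 73·C(z/73, 2) = z(z − 73)/(2·73), giving z² − 73z − 73·53·52 ≤ 0 and hence z ≤ (1/2)[73 + √(5329 + 4·201188)] = (1/2)[73 + √810081] ≈ (1/2)(73 + 900.045) = 486.5225.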